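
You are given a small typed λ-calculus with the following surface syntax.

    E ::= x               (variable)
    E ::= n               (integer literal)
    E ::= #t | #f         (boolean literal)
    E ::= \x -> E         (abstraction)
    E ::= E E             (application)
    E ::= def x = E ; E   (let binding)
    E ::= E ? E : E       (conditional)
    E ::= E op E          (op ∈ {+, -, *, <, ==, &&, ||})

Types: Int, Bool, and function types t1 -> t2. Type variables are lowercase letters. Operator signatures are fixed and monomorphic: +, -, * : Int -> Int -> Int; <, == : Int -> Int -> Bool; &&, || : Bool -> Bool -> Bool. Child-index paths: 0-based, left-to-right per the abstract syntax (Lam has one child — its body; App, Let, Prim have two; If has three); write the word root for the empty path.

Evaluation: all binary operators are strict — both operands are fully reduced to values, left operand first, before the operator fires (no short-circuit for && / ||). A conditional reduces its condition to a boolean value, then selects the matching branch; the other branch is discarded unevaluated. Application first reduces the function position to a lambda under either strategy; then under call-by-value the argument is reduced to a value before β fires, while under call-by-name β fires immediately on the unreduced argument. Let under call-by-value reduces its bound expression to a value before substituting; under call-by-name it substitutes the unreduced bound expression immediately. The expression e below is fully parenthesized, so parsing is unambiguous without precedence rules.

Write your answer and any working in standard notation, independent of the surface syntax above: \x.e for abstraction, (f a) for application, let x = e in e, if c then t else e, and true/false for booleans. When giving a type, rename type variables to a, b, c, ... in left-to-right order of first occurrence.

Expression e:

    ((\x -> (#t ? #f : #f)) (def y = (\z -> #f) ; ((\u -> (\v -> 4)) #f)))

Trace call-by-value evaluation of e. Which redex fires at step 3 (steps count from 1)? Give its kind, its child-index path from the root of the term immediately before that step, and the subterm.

Answer: beta at root : ((\x.(if true then false else false)) (\v.4))

Trace:
step 0: ((\x.(if true then false else false)) (let y = (\z.false) in ((\u.(\v.4)) false)))
step 1: [let@1] ((\x.(if true then false else false)) ((\u.(\v.4)) false))
step 2: [beta@1] ((\x.(if true then false else false)) (\v.4))
step 3: [beta@root] (if true then false else false)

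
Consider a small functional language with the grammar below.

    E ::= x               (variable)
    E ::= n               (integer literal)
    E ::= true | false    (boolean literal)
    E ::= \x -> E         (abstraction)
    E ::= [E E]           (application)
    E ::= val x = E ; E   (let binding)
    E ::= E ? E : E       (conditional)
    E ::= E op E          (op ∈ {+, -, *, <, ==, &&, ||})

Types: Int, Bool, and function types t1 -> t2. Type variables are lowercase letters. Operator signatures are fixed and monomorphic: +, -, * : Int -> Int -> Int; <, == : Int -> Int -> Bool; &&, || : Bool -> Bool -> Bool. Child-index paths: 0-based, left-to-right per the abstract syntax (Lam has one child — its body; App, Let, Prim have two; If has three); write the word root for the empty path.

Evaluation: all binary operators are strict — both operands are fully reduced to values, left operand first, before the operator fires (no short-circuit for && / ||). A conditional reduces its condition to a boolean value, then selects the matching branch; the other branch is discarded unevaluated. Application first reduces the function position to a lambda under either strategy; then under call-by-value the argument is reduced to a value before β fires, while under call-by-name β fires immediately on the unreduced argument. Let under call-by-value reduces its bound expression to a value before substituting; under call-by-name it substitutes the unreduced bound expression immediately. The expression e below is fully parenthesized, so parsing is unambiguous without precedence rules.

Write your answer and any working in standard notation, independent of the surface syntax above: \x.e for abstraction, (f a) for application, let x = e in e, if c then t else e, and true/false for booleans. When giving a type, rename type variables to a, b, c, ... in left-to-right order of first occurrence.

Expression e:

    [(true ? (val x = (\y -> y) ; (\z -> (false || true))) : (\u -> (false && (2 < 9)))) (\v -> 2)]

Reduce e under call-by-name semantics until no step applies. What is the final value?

Answer: true

Working:
step 0: ((if true then (let x = (\y.y) in (\z.(false || true))) else (\u.(false && (2 < 9)))) (\v.2))
step 1: [if@0] ((let x = (\y.y) in (\z.(false || true))) (\v.2))
step 2: [let@0] ((\z.(false || true)) (\v.2))
step 3: [beta@root] (false || true)
step 4: [delta@root] true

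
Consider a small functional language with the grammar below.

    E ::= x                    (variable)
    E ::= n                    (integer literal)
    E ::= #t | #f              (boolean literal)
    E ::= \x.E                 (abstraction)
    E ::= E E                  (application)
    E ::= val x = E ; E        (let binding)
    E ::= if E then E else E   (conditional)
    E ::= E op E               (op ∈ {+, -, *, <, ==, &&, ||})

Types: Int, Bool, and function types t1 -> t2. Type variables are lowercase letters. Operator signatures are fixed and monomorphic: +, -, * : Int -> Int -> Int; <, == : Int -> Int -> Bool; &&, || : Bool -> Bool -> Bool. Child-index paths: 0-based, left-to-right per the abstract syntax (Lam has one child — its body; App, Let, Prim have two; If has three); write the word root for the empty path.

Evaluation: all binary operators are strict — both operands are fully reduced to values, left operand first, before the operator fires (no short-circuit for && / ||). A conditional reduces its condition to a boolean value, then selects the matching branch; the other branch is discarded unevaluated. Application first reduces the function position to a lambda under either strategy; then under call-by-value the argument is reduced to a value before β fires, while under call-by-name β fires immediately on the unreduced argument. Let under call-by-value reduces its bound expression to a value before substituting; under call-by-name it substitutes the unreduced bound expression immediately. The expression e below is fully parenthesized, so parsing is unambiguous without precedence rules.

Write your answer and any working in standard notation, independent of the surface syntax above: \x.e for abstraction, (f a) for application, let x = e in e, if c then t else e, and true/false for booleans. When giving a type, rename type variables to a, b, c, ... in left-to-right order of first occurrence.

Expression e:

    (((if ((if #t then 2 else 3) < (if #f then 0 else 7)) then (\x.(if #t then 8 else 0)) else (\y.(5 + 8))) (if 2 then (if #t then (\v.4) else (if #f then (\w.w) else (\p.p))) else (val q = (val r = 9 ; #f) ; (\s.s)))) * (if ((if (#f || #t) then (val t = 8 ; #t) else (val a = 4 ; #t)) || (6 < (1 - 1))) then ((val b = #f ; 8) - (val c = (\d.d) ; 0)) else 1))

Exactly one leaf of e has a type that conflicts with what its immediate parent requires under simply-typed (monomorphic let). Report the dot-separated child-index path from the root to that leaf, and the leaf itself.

Working:
  unify Bool ~ Bool
  unify Int ~ Int
  unify Int ~ Int
  unify Bool ~ Bool
  unify Int ~ Int
  unify Int ~ Int
  unify Bool ~ Bool
  unify Bool ~ Bool
  unify Int ~ Int
\x._ : a -> Int
  unify Int ~ Int
  unify Int ~ Int
\y._ : b -> Int
  unify a -> Int ~ b -> Int
  unify a ~ b
  unify Int ~ Int
  unify Int ~ Bool
  FAIL: mismatch Int ~ Bool

Answer: 0.1.0 : 2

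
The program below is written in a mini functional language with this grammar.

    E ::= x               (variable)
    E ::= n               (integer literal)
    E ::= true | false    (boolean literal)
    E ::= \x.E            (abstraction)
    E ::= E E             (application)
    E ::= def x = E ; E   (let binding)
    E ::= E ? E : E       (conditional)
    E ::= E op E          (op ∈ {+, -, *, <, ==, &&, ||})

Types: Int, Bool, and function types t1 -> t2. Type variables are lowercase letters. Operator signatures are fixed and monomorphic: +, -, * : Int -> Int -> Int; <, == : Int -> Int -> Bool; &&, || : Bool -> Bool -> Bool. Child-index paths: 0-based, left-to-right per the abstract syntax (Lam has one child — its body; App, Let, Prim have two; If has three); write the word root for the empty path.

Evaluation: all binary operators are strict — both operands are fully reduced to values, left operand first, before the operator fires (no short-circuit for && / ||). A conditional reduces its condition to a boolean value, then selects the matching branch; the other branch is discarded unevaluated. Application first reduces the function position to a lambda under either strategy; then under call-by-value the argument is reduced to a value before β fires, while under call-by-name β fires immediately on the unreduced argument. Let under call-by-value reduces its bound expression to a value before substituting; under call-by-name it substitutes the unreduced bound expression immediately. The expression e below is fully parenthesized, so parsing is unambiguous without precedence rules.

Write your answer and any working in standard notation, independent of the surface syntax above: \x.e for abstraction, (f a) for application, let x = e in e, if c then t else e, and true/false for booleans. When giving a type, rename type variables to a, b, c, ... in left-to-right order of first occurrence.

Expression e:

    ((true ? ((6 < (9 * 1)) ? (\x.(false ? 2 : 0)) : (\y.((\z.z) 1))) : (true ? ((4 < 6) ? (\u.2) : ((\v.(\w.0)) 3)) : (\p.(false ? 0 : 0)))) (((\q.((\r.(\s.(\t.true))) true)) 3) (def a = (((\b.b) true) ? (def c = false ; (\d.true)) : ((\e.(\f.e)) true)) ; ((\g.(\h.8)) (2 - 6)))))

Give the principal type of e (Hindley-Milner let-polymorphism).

Derivation:
  unify Bool ~ Bool
  unify Int ~ Int
  unify Int ~ Int
  unify Int ~ Int
  unify Int ~ Int
  unify Bool ~ Bool
  unify Bool ~ Bool
  unify Int ~ Int
\x._ : a -> Int
z : c
\z._ : c -> c
  unify c -> c ~ Int -> d
  unify c ~ Int
  unify Int ~ d
_ _ : Int
\y._ : b -> Int
  unify a -> Int ~ b -> Int
  unify a ~ b
  unify Int ~ Int
  unify Bool ~ Bool
  unify Int ~ Int
  unify Int ~ Int
  unify Bool ~ Bool
\u._ : e -> Int
\w._ : g -> Int
\v._ : f -> g -> Int
  unify f -> g -> Int ~ Int -> h
  unify f ~ Int
  unify g -> Int ~ h
_ _ : g -> Int
  unify e -> Int ~ g -> Int
  unify e ~ g
  unify Int ~ Int
  unify Bool ~ Bool
  unify Int ~ Int
\p._ : i -> Int
  unify g -> Int ~ i -> Int
  unify g ~ i
  unify Int ~ Int
  unify b -> Int ~ i -> Int
  unify b ~ i
  unify Int ~ Int
\t._ : m -> Bool
\s._ : l -> m -> Bool
\r._ : k -> l -> m -> Bool
  unify k -> l -> m -> Bool ~ Bool -> n
  unify k ~ Bool
  unify l -> m -> Bool ~ n
_ _ : l -> m -> Bool
\q._ : j -> l -> m -> Bool
  unify j -> l -> m -> Bool ~ Int -> o
  unify j ~ Int
  unify l -> m -> Bool ~ o
_ _ : l -> m -> Bool
b : p
\b._ : p -> p
  unify p -> p ~ Bool -> q
  unify p ~ Bool
  unify Bool ~ q
_ _ : Bool
  unify Bool ~ Bool
let c : Bool
\d._ : r -> Bool
e : s
\f._ : t -> s
\e._ : s -> t -> s
  unify s -> t -> s ~ Bool -> u
  unify s ~ Bool
  unify t -> Bool ~ u
_ _ : t -> Bool
  unify r -> Bool ~ t -> Bool
  unify r ~ t
  unify Bool ~ Bool
let a : forall. t -> Bool
\h._ : w -> Int
\g._ : v -> w -> Int
  unify Int ~ Int
  unify Int ~ Int
  unify v -> w -> Int ~ Int -> x
  unify v ~ Int
  unify w -> Int ~ x
_ _ : w -> Int
  unify l -> m -> Bool ~ (w -> Int) -> y
  unify l ~ w -> Int
  unify m -> Bool ~ y
_ _ : m -> Bool
  unify i -> Int ~ (m -> Bool) -> z
  unify i ~ m -> Bool
  unify Int ~ z
_ _ : Int

Answer: Int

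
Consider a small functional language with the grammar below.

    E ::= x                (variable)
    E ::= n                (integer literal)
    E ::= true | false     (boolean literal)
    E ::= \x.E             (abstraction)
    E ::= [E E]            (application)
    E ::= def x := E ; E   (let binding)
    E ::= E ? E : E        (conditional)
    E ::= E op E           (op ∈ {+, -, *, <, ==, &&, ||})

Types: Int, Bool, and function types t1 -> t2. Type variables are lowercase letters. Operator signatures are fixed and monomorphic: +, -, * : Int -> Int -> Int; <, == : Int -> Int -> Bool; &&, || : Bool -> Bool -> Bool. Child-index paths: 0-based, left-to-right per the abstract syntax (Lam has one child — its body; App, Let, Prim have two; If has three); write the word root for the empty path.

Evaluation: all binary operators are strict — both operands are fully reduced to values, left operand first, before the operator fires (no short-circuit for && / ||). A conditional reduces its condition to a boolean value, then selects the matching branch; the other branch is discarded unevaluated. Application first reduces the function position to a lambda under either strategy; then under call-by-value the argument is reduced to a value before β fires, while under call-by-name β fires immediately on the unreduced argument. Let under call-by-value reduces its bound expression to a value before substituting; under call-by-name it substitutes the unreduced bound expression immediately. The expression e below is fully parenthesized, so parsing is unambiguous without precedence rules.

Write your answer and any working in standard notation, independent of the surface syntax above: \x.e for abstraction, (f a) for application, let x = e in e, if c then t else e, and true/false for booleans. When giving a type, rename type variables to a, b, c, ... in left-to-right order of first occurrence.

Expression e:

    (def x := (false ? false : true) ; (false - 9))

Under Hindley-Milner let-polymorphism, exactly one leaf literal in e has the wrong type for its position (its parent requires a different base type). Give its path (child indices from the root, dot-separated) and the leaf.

Derivation:
  unify Bool ~ Bool
  unify Bool ~ Bool
let x : Bool
  unify Bool ~ Int
  FAIL: mismatch Bool ~ Int

Answer: 1.0 : false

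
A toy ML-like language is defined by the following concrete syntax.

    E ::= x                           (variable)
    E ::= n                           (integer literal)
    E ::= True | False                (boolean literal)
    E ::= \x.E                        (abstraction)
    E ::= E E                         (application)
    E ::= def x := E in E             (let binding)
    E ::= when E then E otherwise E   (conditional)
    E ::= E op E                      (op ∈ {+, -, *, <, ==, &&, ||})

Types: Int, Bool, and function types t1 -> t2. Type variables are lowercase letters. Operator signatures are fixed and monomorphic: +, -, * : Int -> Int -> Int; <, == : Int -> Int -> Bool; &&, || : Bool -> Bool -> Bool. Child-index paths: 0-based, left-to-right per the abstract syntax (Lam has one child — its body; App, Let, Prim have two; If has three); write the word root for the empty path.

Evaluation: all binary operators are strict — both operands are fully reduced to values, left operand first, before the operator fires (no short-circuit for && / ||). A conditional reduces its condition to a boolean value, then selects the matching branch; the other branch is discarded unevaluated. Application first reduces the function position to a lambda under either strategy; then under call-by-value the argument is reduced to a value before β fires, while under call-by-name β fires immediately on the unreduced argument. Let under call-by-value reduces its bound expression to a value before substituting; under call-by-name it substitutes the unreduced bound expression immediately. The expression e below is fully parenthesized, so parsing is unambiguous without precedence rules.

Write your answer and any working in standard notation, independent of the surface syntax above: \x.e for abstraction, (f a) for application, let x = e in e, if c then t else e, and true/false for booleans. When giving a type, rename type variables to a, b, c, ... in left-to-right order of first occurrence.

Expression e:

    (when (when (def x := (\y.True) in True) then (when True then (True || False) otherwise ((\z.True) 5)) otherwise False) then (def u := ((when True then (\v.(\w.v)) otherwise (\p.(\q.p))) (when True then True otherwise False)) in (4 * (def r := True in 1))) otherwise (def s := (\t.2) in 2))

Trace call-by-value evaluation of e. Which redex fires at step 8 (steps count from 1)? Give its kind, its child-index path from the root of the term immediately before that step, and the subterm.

Working:
step 0: (if (if (let x = (\y.true) in true) then (if true then (true || false) else ((\z.true) 5)) else false) then (let u = ((if true then (\v.(\w.v)) else (\p.(\q.p))) (if true then true else false)) in (4 * (let r = true in 1))) else (let s = (\t.2) in 2))
step 1: [let@0.0] (if (if true then (if true then (true || false) else ((\z.true) 5)) else false) then (let u = ((if true then (\v.(\w.v)) else (\p.(\q.p))) (if true then true else false)) in (4 * (let r = true in 1))) else (let s = (\t.2) in 2))
step 2: [if@0] (if (if true then (true || false) else ((\z.true) 5)) then (let u = ((if true then (\v.(\w.v)) else (\p.(\q.p))) (if true then true else false)) in (4 * (let r = true in 1))) else (let s = (\t.2) in 2))
step 3: [if@0] (if (true || false) then (let u = ((if true then (\v.(\w.v)) else (\p.(\q.p))) (if true then true else false)) in (4 * (let r = true in 1))) else (let s = (\t.2) in 2))
step 4: [delta@0] (if true then (let u = ((if true then (\v.(\w.v)) else (\p.(\q.p))) (if true then true else false)) in (4 * (let r = true in 1))) else (let s = (\t.2) in 2))
step 5: [if@root] (let u = ((if true then (\v.(\w.v)) else (\p.(\q.p))) (if true then true else false)) in (4 * (let r = true in 1)))
step 6: [if@0.0] (let u = ((\v.(\w.v)) (if true then true else false)) in (4 * (let r = true in 1)))
step 7: [if@0.1] (let u = ((\v.(\w.v)) true) in (4 * (let r = true in 1)))
step 8: [beta@0] (let u = (\w.true) in (4 * (let r = true in 1)))

Answer: beta at 0 : ((\v.(\w.v)) true)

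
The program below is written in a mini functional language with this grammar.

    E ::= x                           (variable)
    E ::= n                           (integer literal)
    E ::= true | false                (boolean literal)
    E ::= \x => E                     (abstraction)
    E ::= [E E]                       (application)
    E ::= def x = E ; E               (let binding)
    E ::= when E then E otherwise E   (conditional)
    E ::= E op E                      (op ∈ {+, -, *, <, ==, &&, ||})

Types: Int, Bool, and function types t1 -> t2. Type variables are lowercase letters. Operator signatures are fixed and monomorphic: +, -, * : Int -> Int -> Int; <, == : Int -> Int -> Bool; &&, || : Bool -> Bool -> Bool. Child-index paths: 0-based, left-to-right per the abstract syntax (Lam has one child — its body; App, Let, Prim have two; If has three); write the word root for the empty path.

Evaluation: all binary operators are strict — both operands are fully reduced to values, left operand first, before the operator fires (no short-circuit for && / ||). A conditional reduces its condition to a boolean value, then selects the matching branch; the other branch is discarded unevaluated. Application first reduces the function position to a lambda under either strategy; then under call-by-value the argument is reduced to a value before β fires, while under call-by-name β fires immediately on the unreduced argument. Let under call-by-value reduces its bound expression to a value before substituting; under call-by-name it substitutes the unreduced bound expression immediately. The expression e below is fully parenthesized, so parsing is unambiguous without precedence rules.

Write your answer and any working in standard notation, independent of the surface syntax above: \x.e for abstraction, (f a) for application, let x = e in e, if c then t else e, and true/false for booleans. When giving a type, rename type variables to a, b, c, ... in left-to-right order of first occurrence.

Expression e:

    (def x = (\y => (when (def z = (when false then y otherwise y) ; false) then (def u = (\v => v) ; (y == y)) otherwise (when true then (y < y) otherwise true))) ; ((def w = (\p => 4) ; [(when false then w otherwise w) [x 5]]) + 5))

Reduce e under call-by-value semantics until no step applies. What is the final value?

Answer: 9

Derivation:
step 0: (let x = (\y.(if (let z = (if false then y else y) in false) then (let u = (\v.v) in (y == y)) else (if true then (y < y) else true))) in ((let w = (\p.4) in ((if false then w else w) (x 5))) + 5))
step 1: [let@root] ((let w = (\p.4) in ((if false then w else w) ((\y.(if (let z = (if false then y else y) in false) then (let u = (\v.v) in (y == y)) else (if true then (y < y) else true))) 5))) + 5)
step 2: [let@0] (((if false then (\p.4) else (\p.4)) ((\y.(if (let z = (if false then y else y) in false) then (let u = (\v.v) in (y == y)) else (if true then (y < y) else true))) 5)) + 5)
step 3: [if@0.0] (((\p.4) ((\y.(if (let z = (if false then y else y) in false) then (let u = (\v.v) in (y == y)) else (if true then (y < y) else true))) 5)) + 5)
step 4: [beta@0.1] (((\p.4) (if (let z = (if false then 5 else 5) in false) then (let u = (\v.v) in (5 == 5)) else (if true then (5 < 5) else true))) + 5)
step 5: [if@0.1.0.0] (((\p.4) (if (let z = 5 in false) then (let u = (\v.v) in (5 == 5)) else (if true then (5 < 5) else true))) + 5)
step 6: [let@0.1.0] (((\p.4) (if false then (let u = (\v.v) in (5 == 5)) else (if true then (5 < 5) else true))) + 5)
step 7: [if@0.1] (((\p.4) (if true then (5 < 5) else true)) + 5)
step 8: [if@0.1] (((\p.4) (5 < 5)) + 5)
step 9: [delta@0.1] (((\p.4) false) + 5)
step 10: [beta@0] (4 + 5)
step 11: [delta@root] 9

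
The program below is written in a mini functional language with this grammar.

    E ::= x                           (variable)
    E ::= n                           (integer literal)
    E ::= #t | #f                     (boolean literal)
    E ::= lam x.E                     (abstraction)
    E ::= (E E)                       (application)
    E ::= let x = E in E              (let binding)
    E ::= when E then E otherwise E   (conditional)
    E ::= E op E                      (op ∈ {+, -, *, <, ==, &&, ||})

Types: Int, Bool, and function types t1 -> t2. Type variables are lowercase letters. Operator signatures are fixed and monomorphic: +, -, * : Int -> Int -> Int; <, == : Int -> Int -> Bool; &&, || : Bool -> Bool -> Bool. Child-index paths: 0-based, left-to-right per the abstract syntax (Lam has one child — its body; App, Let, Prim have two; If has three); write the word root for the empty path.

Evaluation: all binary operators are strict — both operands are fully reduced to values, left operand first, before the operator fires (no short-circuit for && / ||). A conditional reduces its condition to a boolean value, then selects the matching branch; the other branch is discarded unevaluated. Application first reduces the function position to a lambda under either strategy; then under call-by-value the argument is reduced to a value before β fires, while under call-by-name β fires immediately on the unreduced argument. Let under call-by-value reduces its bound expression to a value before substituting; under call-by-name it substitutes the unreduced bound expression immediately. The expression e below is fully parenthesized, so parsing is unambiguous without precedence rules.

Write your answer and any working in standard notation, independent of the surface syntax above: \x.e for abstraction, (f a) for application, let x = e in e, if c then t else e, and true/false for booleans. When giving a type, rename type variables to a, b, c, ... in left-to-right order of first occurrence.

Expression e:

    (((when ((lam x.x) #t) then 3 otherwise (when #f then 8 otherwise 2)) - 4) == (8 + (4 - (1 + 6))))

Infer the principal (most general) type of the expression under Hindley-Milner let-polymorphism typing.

Working:
x : a
\x._ : a -> a
  unify a -> a ~ Bool -> b
  unify a ~ Bool
  unify Bool ~ b
_ _ : Bool
  unify Bool ~ Bool
  unify Bool ~ Bool
  unify Int ~ Int
  unify Int ~ Int
  unify Int ~ Int
  unify Int ~ Int
  unify Int ~ Int
  unify Int ~ Int
  unify Int ~ Int
  unify Int ~ Int
  unify Int ~ Int
  unify Int ~ Int
  unify Int ~ Int
  unify Int ~ Int

Answer: Bool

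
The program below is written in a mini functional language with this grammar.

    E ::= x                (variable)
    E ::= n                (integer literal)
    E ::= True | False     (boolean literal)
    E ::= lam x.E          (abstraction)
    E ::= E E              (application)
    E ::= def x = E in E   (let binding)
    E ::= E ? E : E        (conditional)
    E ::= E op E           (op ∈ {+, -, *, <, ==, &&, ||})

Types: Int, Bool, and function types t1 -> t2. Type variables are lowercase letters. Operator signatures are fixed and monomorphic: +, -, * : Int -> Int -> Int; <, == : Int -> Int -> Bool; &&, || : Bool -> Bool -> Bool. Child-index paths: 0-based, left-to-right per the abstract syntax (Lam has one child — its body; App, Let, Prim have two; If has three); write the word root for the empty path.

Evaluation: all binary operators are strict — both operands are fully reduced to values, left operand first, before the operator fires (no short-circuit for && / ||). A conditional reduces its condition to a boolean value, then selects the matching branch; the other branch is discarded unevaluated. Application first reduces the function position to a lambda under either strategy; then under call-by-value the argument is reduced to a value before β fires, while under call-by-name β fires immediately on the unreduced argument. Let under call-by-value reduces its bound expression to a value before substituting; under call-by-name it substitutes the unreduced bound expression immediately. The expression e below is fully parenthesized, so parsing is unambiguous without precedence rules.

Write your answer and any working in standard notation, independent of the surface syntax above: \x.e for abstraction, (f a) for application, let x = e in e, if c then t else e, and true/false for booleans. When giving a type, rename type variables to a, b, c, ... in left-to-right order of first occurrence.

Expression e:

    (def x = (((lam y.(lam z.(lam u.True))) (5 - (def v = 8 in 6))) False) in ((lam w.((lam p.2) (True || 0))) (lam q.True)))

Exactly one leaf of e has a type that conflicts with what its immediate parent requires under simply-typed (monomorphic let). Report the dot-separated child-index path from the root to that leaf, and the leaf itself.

Answer: 1.0.0.1.1 : 0

Derivation:
\u._ : c -> Bool
\z._ : b -> c -> Bool
\y._ : a -> b -> c -> Bool
  unify Int ~ Int
let v : Int
  unify Int ~ Int
  unify a -> b -> c -> Bool ~ Int -> d
  unify a ~ Int
  unify b -> c -> Bool ~ d
_ _ : b -> c -> Bool
  unify b -> c -> Bool ~ Bool -> e
  unify b ~ Bool
  unify c -> Bool ~ e
_ _ : c -> Bool
let x : c -> Bool
\p._ : g -> Int
  unify Bool ~ Bool
  unify Int ~ Bool
  FAIL: mismatch Int ~ Bool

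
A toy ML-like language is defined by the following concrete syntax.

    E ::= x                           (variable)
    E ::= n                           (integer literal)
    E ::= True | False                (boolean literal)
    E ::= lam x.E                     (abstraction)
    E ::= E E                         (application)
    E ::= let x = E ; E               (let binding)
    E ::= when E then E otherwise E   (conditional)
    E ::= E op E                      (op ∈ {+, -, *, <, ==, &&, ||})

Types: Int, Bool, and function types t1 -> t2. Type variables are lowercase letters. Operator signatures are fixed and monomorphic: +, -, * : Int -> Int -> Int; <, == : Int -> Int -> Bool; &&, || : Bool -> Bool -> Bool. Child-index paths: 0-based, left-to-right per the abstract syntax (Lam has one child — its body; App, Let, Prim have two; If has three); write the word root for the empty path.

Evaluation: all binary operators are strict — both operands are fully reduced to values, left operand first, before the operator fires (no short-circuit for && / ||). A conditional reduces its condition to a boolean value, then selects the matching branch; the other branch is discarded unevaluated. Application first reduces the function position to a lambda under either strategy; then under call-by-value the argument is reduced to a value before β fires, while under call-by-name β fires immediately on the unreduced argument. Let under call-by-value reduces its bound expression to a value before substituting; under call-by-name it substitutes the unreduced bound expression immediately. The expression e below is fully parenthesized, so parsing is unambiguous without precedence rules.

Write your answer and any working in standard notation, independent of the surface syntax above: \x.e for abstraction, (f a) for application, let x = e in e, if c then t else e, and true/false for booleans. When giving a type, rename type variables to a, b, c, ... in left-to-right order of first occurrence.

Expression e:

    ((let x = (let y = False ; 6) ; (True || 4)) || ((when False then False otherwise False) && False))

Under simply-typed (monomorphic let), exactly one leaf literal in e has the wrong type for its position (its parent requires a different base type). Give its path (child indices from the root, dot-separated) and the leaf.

Answer: 0.1.1 : 4

Derivation:
let y : Bool
let x : Int
  unify Bool ~ Bool
  unify Int ~ Bool
  FAIL: mismatch Int ~ Bool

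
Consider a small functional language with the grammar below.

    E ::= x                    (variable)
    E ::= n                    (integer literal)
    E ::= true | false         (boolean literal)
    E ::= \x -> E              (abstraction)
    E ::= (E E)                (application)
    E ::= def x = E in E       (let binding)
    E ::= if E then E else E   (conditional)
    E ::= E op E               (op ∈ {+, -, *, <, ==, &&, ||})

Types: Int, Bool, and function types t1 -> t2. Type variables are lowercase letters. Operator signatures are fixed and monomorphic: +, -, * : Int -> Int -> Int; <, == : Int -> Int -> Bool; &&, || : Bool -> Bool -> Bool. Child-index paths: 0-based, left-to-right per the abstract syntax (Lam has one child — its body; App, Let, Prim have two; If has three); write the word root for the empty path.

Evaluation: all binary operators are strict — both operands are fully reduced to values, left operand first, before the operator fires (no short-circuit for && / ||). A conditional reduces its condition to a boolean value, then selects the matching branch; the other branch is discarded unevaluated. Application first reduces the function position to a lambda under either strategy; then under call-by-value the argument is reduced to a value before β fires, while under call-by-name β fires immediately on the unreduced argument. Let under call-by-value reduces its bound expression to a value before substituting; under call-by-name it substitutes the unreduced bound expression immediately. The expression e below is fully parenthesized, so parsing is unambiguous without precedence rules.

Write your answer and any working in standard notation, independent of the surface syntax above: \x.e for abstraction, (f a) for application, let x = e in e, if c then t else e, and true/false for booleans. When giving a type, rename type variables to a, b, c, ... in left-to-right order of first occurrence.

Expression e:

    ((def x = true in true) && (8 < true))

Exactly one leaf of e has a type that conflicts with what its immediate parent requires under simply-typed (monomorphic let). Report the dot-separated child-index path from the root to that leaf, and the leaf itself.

Answer: 1.1 : true

Derivation:
let x : Bool
  unify Bool ~ Bool
  unify Int ~ Int
  unify Bool ~ Int
  FAIL: mismatch Bool ~ Int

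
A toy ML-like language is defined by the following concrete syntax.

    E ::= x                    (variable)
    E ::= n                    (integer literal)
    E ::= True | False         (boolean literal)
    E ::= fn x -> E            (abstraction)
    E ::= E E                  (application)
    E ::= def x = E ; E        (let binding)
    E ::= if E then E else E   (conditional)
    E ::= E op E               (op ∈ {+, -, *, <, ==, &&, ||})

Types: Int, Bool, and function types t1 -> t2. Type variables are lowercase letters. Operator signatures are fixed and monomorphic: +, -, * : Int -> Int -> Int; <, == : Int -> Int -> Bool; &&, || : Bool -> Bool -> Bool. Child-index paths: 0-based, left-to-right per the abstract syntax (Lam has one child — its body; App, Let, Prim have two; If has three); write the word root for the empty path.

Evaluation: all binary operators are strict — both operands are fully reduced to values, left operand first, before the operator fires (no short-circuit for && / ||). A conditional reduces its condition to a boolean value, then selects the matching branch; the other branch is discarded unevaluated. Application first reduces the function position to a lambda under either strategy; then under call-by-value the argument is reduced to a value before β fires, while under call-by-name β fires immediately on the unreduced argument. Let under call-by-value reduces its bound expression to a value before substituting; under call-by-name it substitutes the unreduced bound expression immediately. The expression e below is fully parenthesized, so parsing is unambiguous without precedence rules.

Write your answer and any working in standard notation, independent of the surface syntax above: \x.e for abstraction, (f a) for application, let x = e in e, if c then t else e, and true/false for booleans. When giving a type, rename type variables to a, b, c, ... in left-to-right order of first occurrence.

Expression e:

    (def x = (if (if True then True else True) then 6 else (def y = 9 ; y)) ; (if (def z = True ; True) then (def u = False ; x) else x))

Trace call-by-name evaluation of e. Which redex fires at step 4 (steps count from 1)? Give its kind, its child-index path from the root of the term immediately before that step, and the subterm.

Answer: let at root : (let u = false in (if (if true then true else true) then 6 else (let y = 9 in y)))

Trace:
step 0: (let x = (if (if true then true else true) then 6 else (let y = 9 in y)) in (if (let z = true in true) then (let u = false in x) else x))
step 1: [let@root] (if (let z = true in true) then (let u = false in (if (if true then true else true) then 6 else (let y = 9 in y))) else (if (if true then true else true) then 6 else (let y = 9 in y)))
step 2: [let@0] (if true then (let u = false in (if (if true then true else true) then 6 else (let y = 9 in y))) else (if (if true then true else true) then 6 else (let y = 9 in y)))
step 3: [if@root] (let u = false in (if (if true then true else true) then 6 else (let y = 9 in y)))
step 4: [let@root] (if (if true then true else true) then 6 else (let y = 9 in y))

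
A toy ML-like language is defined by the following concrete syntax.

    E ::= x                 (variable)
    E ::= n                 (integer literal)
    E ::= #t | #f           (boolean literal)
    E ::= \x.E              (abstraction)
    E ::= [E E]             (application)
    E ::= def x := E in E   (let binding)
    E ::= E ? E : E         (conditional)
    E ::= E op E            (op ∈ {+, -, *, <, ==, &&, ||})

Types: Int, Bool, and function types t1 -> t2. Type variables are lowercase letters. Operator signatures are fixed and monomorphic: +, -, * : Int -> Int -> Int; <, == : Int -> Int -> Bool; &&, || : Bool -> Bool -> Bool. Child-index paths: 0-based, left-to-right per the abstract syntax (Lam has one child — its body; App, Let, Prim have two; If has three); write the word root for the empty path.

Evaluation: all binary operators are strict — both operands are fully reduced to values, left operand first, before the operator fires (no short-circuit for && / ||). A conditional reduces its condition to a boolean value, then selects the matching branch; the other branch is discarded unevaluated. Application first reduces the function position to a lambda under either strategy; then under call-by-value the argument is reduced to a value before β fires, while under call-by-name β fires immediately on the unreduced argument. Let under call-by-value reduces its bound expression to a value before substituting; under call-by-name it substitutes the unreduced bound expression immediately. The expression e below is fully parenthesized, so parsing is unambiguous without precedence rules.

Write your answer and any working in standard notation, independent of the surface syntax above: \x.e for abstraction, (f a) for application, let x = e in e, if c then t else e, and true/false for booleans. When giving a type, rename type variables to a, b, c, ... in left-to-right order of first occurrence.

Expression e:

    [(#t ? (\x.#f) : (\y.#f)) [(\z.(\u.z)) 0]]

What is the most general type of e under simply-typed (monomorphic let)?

Answer: Bool

Derivation:
  unify Bool ~ Bool
\x._ : a -> Bool
\y._ : b -> Bool
  unify a -> Bool ~ b -> Bool
  unify a ~ b
  unify Bool ~ Bool
z : c
\u._ : d -> c
\z._ : c -> d -> c
  unify c -> d -> c ~ Int -> e
  unify c ~ Int
  unify d -> Int ~ e
_ _ : d -> Int
  unify b -> Bool ~ (d -> Int) -> f
  unify b ~ d -> Int
  unify Bool ~ f
_ _ : Bool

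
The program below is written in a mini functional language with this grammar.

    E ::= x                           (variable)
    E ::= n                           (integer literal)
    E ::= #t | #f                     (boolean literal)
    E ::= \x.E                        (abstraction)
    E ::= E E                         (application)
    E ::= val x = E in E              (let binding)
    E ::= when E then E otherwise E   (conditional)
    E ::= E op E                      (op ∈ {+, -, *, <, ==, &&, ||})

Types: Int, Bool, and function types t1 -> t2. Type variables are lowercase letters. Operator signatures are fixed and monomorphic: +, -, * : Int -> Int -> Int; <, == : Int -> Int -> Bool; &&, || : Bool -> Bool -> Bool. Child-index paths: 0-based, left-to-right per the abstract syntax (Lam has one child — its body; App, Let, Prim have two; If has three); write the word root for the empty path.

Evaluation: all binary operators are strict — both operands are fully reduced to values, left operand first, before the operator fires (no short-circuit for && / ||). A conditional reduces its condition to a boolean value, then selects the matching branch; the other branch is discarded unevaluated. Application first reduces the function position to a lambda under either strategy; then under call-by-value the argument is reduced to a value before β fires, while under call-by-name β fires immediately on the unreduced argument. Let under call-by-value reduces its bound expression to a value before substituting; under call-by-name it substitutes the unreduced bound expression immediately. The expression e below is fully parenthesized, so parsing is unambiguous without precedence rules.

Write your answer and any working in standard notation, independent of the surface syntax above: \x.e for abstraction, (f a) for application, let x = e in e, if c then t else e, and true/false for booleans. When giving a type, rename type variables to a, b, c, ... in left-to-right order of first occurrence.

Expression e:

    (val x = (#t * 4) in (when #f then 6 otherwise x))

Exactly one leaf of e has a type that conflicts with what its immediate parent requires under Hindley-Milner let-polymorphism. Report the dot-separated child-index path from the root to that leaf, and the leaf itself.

Working:
  unify Bool ~ Int
  FAIL: mismatch Bool ~ Int

Answer: 0.0 : true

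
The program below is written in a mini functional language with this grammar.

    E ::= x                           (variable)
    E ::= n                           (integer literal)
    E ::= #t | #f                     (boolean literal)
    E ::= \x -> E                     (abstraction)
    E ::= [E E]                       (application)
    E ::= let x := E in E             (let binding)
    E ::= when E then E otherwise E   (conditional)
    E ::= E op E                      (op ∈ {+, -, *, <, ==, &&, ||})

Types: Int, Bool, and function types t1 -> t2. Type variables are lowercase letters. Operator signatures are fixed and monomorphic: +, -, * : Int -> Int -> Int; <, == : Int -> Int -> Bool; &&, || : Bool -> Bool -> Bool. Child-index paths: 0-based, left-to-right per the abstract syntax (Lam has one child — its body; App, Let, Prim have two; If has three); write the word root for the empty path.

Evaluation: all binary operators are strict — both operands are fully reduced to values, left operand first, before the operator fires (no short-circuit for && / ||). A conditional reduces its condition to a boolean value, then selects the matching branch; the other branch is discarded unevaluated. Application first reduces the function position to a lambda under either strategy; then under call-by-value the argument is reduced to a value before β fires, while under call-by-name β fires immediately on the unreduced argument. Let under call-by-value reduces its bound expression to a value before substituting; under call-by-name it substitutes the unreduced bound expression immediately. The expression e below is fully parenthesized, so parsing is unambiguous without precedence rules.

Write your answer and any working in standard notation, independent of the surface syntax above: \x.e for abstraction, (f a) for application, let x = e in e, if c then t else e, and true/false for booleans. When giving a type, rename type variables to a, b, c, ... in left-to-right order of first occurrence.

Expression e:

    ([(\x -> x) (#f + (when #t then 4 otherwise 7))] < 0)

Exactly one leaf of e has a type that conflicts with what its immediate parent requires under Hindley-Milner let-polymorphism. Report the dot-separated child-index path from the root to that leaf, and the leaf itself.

Trace:
x : a
\x._ : a -> a
  unify Bool ~ Int
  FAIL: mismatch Bool ~ Int

Answer: 0.1.0 : false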